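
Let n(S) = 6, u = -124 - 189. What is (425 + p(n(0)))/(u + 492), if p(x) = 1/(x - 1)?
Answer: 2126/895 ≈ 2.3754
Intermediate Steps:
u = -313
p(x) = 1/(-1 + x)
(425 + p(n(0)))/(u + 492) = (425 + 1/(-1 + 6))/(-313 + 492) = (425 + 1/5)/179 = (425 + ⅕)*(1/179) = (2126/5)*(1/179) = 2126/895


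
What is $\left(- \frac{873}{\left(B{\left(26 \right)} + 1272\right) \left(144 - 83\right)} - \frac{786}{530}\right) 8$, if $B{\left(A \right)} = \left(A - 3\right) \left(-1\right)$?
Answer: $- \frac{241388976}{20190085} \approx -11.956$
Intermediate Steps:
$B{\left(A \right)} = 3 - A$ ($B{\left(A \right)} = \left(-3 + A\right) \left(-1\right) = 3 - A$)
$\left(- \frac{873}{\left(B{\left(26 \right)} + 1272\right) \left(144 - 83\right)} - \frac{786}{530}\right) 8 = \left(- \frac{873}{\left(\left(3 - 26\right) + 1272\right) \left(144 - 83\right)} - \frac{786}{530}\right) 8 = \left(- \frac{873}{\left(\left(3 - 26\right) + 1272\right) 61} - \frac{393}{265}\right) 8 = \left(- \frac{873}{\left(-23 + 1272\right) 61} - \frac{393}{265}\right) 8 = \left(- \frac{873}{1249 \cdot 61} - \frac{393}{265}\right) 8 = \left(- \frac{873}{76189} - \frac{393}{265}\right) 8 = \left(- \frac{30173622}{20190085}\right) 8 = - \frac{241388976}{20190085}$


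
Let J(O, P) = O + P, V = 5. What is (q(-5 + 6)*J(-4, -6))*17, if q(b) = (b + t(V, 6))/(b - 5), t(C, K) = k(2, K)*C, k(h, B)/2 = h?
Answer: 1785/2 ≈ 892.50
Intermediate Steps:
k(h, B) = 2*h
t(C, K) = 4*C (t(C, K) = (2*2)*C = 4*C)
q(b) = (20 + b)/(-5 + b) (q(b) = (b + 4*5)/(b - 5) = (b + 20)/(-5 + b) = (20 + b)/(-5 + b))
(q(-5 + 6)*J(-4, -6))*17 = (((20 + (-5 + 6))/(-5 + (-5 + 6)))*(-4 - 6))*17 = (((20 + 1)/(-5 + 1))*(-10))*17 = ((21/(-4))*(-10))*17 = (-1/4*21*(-10))*17 = -21/4*(-10)*17 = (105/2)*17 = 1785/2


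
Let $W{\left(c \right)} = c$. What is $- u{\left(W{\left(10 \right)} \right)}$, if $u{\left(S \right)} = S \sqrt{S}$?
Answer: $- 10 \sqrt{10} \approx -31.623$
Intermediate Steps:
$u{\left(S \right)} = S^{\frac{3}{2}}$
$- u{\left(W{\left(10 \right)} \right)} = - 10^{\frac{3}{2}} = - 10 \sqrt{10}$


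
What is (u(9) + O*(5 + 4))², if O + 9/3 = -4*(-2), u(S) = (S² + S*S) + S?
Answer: 46656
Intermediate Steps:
u(S) = S + 2*S² (u(S) = (S² + S²) + S = 2*S² + S = S + 2*S²)
O = 5 (O = -3 - 4*(-2) = -3 + 8 = 5)
(u(9) + O*(5 + 4))² = (9*(1 + 2*9) + 5*(5 + 4))² = (9*(1 + 18) + 5*9)² = (9*19 + 45)² = (171 + 45)² = 216² = 46656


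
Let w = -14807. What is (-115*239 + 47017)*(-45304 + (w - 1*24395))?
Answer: -1650571192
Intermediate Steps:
(-115*239 + 47017)*(-45304 + (w - 1*24395)) = (-115*239 + 47017)*(-45304 + (-14807 - 1*24395)) = (-27485 + 47017)*(-45304 + (-14807 - 24395)) = 19532*(-45304 - 39202) = 19532*(-84506) = -1650571192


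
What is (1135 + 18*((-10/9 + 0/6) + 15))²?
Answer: 1918225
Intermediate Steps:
(1135 + 18*((-10/9 + 0/6) + 15))² = (1135 + 18*((-10*⅑ + 0*(⅙)) + 15))² = (1135 + 18*((-10/9 + 0) + 15))² = (1135 + 18*(-10/9 + 15))² = (1135 + 18*(125/9))² = (1135 + 250)² = 1385² = 1918225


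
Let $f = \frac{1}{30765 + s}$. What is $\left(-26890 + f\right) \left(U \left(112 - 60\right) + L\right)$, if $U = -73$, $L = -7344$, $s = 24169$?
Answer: $\frac{8227866192630}{27467} \approx 2.9955 \cdot 10^{8}$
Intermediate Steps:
$f = \frac{1}{54934}$ ($f = \frac{1}{30765 + 24169} = \frac{1}{54934} \approx 1.8204 \cdot 10^{-5}$)
$\left(-26890 + f\right) \left(U \left(112 - 60\right) + L\right) = \left(-26890 + \frac{1}{54934}\right) \left(- 73 \left(112 - 60\right) - 7344\right) = - \frac{1477175259 \left(\left(-73\right) 52 - 7344\right)}{54934} = - \frac{1477175259 \left(-3796 - 7344\right)}{54934} = \left(- \frac{1477175259}{54934}\right) \left(-11140\right) = \frac{8227866192630}{27467}$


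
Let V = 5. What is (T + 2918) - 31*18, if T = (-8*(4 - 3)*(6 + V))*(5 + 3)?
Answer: 1656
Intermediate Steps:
T = -704 (T = (-8*(4 - 3)*(6 + 5))*(5 + 3) = -8*11*8 = -88*8 = -704)
(T + 2918) - 31*18 = (-704 + 2918) - 31*18 = 2214 - 558 = 1656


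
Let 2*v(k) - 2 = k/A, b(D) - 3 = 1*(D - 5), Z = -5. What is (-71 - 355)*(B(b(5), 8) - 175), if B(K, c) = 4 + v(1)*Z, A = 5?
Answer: 75189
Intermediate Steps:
b(D) = -2 + D (b(D) = 3 + 1*(D - 5) = 3 + 1*(-5 + D) = 3 + (-5 + D) = -2 + D)
v(k) = 1 + k/10 (v(k) = 1 + (k/5)/2 = 1 + k/10)
B(K, c) = -3/2 (B(K, c) = 4 + (1 + (⅒)*1)*(-5) = 4 + (1 + ⅒)*(-5) = 4 + (11/10)*(-5) = 4 - 11/2 = -3/2)
(-71 - 355)*(B(b(5), 8) - 175) = (-71 - 355)*(-3/2 - 175) = -426*(-353/2) = 75189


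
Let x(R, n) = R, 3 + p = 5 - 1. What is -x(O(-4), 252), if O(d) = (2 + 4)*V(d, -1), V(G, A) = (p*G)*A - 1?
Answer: -18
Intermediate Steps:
p = 1 (p = -3 + (5 - 1) = -3 + 4 = 1)
V(G, A) = -1 + A*G (V(G, A) = (1*G)*A - 1 = G*A - 1 = A*G - 1 = -1 + A*G)
O(d) = -6 - 6*d (O(d) = (2 + 4)*(-1 - d) = 6*(-1 - d) = -6 - 6*d)
-x(O(-4), 252) = -(-6 - 6*(-4)) = -(-6 + 24) = -1*18 = -18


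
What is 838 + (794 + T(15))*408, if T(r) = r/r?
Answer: 325198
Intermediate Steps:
T(r) = 1
838 + (794 + T(15))*408 = 838 + (794 + 1)*408 = 838 + 795*408 = 838 + 324360 = 325198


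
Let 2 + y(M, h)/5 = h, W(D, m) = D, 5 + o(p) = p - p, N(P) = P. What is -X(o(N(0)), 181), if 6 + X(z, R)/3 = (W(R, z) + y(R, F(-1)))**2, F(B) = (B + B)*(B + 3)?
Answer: -68385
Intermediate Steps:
o(p) = -5 (o(p) = -5 + (p - p) = -5 + 0 = -5)
F(B) = 2*B*(3 + B) (F(B) = (2*B)*(3 + B) = 2*B*(3 + B))
y(M, h) = -10 + 5*h
X(z, R) = -18 + 3*(-30 + R)**2 (X(z, R) = -18 + 3*(R + (-10 + 5*(2*(-1)*(3 - 1))))**2 = -18 + 3*(R + (-10 + 5*(2*(-1)*2)))**2 = -18 + 3*(R + (-10 + 5*(-4)))**2 = -18 + 3*(R + (-10 - 20))**2 = -18 + 3*(R - 30)**2 = -18 + 3*(-30 + R)**2)
-X(o(N(0)), 181) = -(-18 + 3*(30 - 1*181)**2) = -(-18 + 3*(30 - 181)**2) = -(-18 + 3*(-151)**2) = -(-18 + 3*22801) = -(-18 + 68403) = -1*68385 = -68385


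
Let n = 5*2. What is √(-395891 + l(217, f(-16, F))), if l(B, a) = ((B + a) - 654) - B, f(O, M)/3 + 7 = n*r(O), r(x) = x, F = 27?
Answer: I*√397046 ≈ 630.12*I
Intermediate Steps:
n = 10
f(O, M) = -21 + 30*O (f(O, M) = -21 + 3*(10*O) = -21 + 30*O)
l(B, a) = -654 + a (l(B, a) = (-654 + B + a) - B = -654 + a)
√(-395891 + l(217, f(-16, F))) = √(-395891 + (-654 + (-21 + 30*(-16)))) = √(-395891 + (-654 + (-21 - 480))) = √(-395891 + (-654 - 501)) = √(-395891 - 1155) = √(-397046) = I*√397046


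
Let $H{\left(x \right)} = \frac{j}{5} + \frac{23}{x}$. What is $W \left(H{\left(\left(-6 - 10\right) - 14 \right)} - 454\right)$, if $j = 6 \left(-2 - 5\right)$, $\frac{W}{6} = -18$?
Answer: $50022$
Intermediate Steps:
$W = -108$ ($W = 6 \left(-18\right) = -108$)
$j = -42$ ($j = 6 \left(-7\right) = -42$)
$H{\left(x \right)} = - \frac{42}{5} + \frac{23}{x}$
$W \left(H{\left(\left(-6 - 10\right) - 14 \right)} - 454\right) = - 108 \left(\left(- \frac{42}{5} + \frac{23}{\left(-6 - 10\right) - 14}\right) - 454\right) = - 108 \left(\left(- \frac{42}{5} + \frac{23}{-16 - 14}\right) - 454\right) = - 108 \left(\left(- \frac{42}{5} + \frac{23}{-30}\right) - 454\right) = - 108 \left(\left(- \frac{42}{5} + 23 \left(- \frac{1}{30}\right)\right) - 454\right) = - 108 \left(\left(- \frac{42}{5} - \frac{23}{30}\right) - 454\right) = - 108 \left(- \frac{55}{6} - 454\right) = \left(-108\right) \left(- \frac{2779}{6}\right) = 50022$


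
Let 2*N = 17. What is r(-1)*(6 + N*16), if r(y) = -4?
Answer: -568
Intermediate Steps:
N = 17/2 (N = (½)*17 = 17/2 ≈ 8.5000)
r(-1)*(6 + N*16) = -4*(6 + (17/2)*16) = -4*(6 + 136) = -4*142 = -568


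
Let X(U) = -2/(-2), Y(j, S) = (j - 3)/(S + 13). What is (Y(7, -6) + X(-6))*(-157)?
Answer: -1727/7 ≈ -246.71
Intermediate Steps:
Y(j, S) = (-3 + j)/(13 + S)
X(U) = 1 (X(U) = -2*(-1/2) = 1)
(Y(7, -6) + X(-6))*(-157) = ((-3 + 7)/(13 - 6) + 1)*(-157) = (4/7 + 1)*(-157) = (11/7)*(-157) = -1727/7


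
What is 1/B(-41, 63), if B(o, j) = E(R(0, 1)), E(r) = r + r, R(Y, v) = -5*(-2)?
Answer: 1/20 ≈ 0.050000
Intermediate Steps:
R(Y, v) = 10
E(r) = 2*r
B(o, j) = 20 (B(o, j) = 2*10 = 20)
1/B(-41, 63) = 1/20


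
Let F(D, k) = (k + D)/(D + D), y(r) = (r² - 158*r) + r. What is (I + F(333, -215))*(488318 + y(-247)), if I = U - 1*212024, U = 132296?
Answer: -15613840852690/333 ≈ -4.6888e+10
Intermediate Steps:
y(r) = r² - 157*r
F(D, k) = (D + k)/(2*D) (F(D, k) = (D + k)/((2*D)) = (D + k)*(1/(2*D)) = (D + k)/(2*D))
I = -79728 (I = 132296 - 1*212024 = 132296 - 212024 = -79728)
(I + F(333, -215))*(488318 + y(-247)) = (-79728 + (½)*(333 - 215)/333)*(488318 - 247*(-157 - 247)) = (-79728 + (½)*(1/333)*118)*(488318 - 247*(-404)) = (-79728 + 59/333)*(488318 + 99788) = -26549365/333*588106 = -15613840852690/333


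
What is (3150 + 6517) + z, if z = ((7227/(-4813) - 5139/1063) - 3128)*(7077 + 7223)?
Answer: -229264617072927/5116219 ≈ -4.4811e+7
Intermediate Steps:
z = -229314075562000/5116219 (z = ((7227*(-1/4813) - 5139*1/1063) - 3128)*14300 = ((-7227/4813 - 5139/1063) - 3128)*14300 = (-32416308/5116219 - 3128)*14300 = -16035949340/5116219*14300 = -229314075562000/5116219 ≈ -4.4821e+7)
(3150 + 6517) + z = (3150 + 6517) - 229314075562000/5116219 = 9667 - 229314075562000/5116219 = -229264617072927/5116219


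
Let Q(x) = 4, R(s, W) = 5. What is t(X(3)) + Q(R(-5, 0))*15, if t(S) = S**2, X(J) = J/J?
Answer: 61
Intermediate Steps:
X(J) = 1
t(X(3)) + Q(R(-5, 0))*15 = 1**2 + 4*15 = 1 + 60 = 61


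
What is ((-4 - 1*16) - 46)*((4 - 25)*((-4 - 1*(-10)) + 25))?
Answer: 42966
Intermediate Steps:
((-4 - 1*16) - 46)*((4 - 25)*((-4 - 1*(-10)) + 25)) = ((-4 - 16) - 46)*(-21*((-4 + 10) + 25)) = (-20 - 46)*(-21*(6 + 25)) = -(-1386)*31 = -66*(-651) = 42966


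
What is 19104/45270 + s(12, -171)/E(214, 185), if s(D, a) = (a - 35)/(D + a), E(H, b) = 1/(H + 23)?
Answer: 122956082/399885 ≈ 307.48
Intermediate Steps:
E(H, b) = 1/(23 + H)
s(D, a) = (-35 + a)/(D + a)
19104/45270 + s(12, -171)/E(214, 185) = 19104/45270 + ((-35 - 171)/(12 - 171))/(1/(23 + 214)) = 19104*(1/45270) + (-206/(-159))/(1/237) = 3184/7545 + (-1/159*(-206))/(1/237) = 3184/7545 + (206/159)*237 = 3184/7545 + 16274/53 = 122956082/399885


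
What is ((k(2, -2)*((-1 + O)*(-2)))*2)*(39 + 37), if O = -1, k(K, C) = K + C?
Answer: 0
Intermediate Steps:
k(K, C) = C + K
((k(2, -2)*((-1 + O)*(-2)))*2)*(39 + 37) = (((-2 + 2)*((-1 - 1)*(-2)))*2)*(39 + 37) = ((0*(-2*(-2)))*2)*76 = ((0*4)*2)*76 = (0*2)*76 = 0*76 = 0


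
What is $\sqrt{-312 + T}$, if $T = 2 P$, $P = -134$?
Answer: $2 i \sqrt{145} \approx 24.083 i$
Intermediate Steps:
$T = -268$ ($T = 2 \left(-134\right) = -268$)
$\sqrt{-312 + T} = \sqrt{-312 - 268} = \sqrt{-580} = 2 i \sqrt{145}$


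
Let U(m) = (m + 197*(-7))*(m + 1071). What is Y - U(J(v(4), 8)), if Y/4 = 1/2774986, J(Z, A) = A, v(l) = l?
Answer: 2052530882339/1387493 ≈ 1.4793e+6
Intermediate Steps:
U(m) = (-1379 + m)*(1071 + m) (U(m) = (m - 1379)*(1071 + m) = (-1379 + m)*(1071 + m))
Y = 2/1387493 (Y = 4/2774986 = 4*(1/2774986) = 2/1387493 ≈ 1.4414e-6)
Y - U(J(v(4), 8)) = 2/1387493 - (-1476909 + 8**2 - 308*8) = 2/1387493 - (-1476909 + 64 - 2464) = 2/1387493 - 1*(-1479309) = 2/1387493 + 1479309 = 2052530882339/1387493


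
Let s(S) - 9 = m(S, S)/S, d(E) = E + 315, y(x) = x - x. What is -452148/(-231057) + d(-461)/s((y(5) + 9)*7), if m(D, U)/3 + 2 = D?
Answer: -99230627/9627375 ≈ -10.307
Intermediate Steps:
m(D, U) = -6 + 3*D
y(x) = 0
d(E) = 315 + E
s(S) = 9 + (-6 + 3*S)/S
-452148/(-231057) + d(-461)/s((y(5) + 9)*7) = -452148/(-231057) + (315 - 461)/(12 - 6*1/(7*(0 + 9))) = -452148*(-1/231057) - 146/(12 - 6/(9*7)) = 150716/77019 - 146/(12 - 6/63) = 150716/77019 - 146/(12 - 6*1/63) = 150716/77019 - 146/(12 - 2/21) = 150716/77019 - 146/250/21 = 150716/77019 - 146*21/250 = 150716/77019 - 1533/125 = -99230627/9627375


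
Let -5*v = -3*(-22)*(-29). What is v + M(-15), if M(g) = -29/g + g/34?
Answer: 195989/510 ≈ 384.29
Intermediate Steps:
M(g) = -29/g + g/34 (M(g) = -29/g + g*(1/34) = -29/g + g/34)
v = 1914/5 (v = -(-3*(-22))*(-29)/5 = -66*(-29)/5 = -1/5*(-1914) = 1914/5 ≈ 382.80)
v + M(-15) = 1914/5 + (-29/(-15) + (1/34)*(-15)) = 1914/5 + (-29*(-1/15) - 15/34) = 1914/5 + (29/15 - 15/34) = 1914/5 + 761/510 = 195989/510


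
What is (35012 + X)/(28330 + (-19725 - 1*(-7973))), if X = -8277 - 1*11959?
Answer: 7388/8289 ≈ 0.89130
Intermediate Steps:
X = -20236 (X = -8277 - 11959 = -20236)
(35012 + X)/(28330 + (-19725 - 1*(-7973))) = (35012 - 20236)/(28330 + (-19725 - 1*(-7973))) = 14776/(28330 + (-19725 + 7973)) = 14776/(28330 - 11752) = 14776/16578 = 14776*(1/16578) = 7388/8289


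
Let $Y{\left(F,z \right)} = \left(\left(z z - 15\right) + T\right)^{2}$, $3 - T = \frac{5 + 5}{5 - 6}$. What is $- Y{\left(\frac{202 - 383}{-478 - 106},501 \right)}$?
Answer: $-63000498001$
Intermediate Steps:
$T = 13$ ($T = 3 - \frac{5 + 5}{5 - 6} = 3 - \frac{10}{-1} = 3 - 10 \left(-1\right) = 3 - -10 = 3 + 10 = 13$)
$Y{\left(F,z \right)} = \left(-2 + z^{2}\right)^{2}$ ($Y{\left(F,z \right)} = \left(\left(z z - 15\right) + 13\right)^{2} = \left(\left(z^{2} - 15\right) + 13\right)^{2} = \left(\left(-15 + z^{2}\right) + 13\right)^{2} = \left(-2 + z^{2}\right)^{2}$)
$- Y{\left(\frac{202 - 383}{-478 - 106},501 \right)} = - \left(-2 + 501^{2}\right)^{2} = - \left(-2 + 251001\right)^{2} = - 250999^{2} = \left(-1\right) 63000498001 = -63000498001$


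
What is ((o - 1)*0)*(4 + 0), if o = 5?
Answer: 0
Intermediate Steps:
((o - 1)*0)*(4 + 0) = ((5 - 1)*0)*(4 + 0) = (4*0)*4 = 0*4 = 0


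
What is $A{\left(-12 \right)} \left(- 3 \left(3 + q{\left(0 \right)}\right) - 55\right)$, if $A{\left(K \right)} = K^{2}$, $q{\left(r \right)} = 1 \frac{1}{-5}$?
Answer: $- \frac{45648}{5} \approx -9129.6$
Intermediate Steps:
$q{\left(r \right)} = - \frac{1}{5}$ ($q{\left(r \right)} = 1 \left(- \frac{1}{5}\right) = - \frac{1}{5}$)
$A{\left(-12 \right)} \left(- 3 \left(3 + q{\left(0 \right)}\right) - 55\right) = \left(-12\right)^{2} \left(- 3 \left(3 - \frac{1}{5}\right) - 55\right) = 144 \left(\left(-3\right) \frac{14}{5} - 55\right) = 144 \left(- \frac{42}{5} - 55\right) = 144 \left(- \frac{317}{5}\right) = - \frac{45648}{5}$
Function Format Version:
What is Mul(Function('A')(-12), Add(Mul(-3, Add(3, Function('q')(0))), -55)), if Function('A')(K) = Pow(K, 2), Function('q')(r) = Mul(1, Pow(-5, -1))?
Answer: Rational(-45648, 5) ≈ -9129.6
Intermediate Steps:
Function('q')(r) = Rational(-1, 5) (Function('q')(r) = Mul(1, Rational(-1, 5)) = Rational(-1, 5))
Mul(Function('A')(-12), Add(Mul(-3, Add(3, Function('q')(0))), -55)) = Mul(Pow(-12, 2), Add(Mul(-3, Add(3, Rational(-1, 5))), -55)) = Mul(144, Add(Mul(-3, Rational(14, 5)), -55)) = Mul(144, Add(Rational(-42, 5), -55)) = Mul(144, Rational(-317, 5)) = Rational(-45648, 5)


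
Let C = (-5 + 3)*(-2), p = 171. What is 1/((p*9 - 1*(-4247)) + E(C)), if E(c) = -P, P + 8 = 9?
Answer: 1/5785 ≈ 0.00017286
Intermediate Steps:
P = 1 (P = -8 + 9 = 1)
C = 4 (C = -2*(-2) = 4)
E(c) = -1 (E(c) = -1*1 = -1)
1/((p*9 - 1*(-4247)) + E(C)) = 1/((171*9 - 1*(-4247)) - 1) = 1/((1539 + 4247) - 1) = 1/(5786 - 1) = 1/5785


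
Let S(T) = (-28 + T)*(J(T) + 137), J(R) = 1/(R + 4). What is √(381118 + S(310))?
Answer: √10346489185/157 ≈ 647.88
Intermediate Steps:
J(R) = 1/(4 + R)
S(T) = (-28 + T)*(137 + 1/(4 + T)) (S(T) = (-28 + T)*(1/(4 + T) + 137) = (-28 + T)*(137 + 1/(4 + T)))
√(381118 + S(310)) = √(381118 + (-15372 - 3287*310 + 137*310²)/(4 + 310)) = √(381118 + (-15372 - 1018970 + 137*96100)/314) = √(381118 + (-15372 - 1018970 + 13165700)/314) = √(381118 + (1/314)*12131358) = √(381118 + 6065679/157) = √(65901205/157) = √10346489185/157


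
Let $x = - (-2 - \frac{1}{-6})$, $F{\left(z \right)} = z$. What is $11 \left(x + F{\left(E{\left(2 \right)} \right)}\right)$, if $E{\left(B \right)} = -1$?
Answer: $\frac{55}{6} \approx 9.1667$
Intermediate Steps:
$x = \frac{11}{6}$ ($x = - (-2 - - \frac{1}{6}) = - (-2 + \frac{1}{6}) = \left(-1\right) \left(- \frac{11}{6}\right) = \frac{11}{6} \approx 1.8333$)
$11 \left(x + F{\left(E{\left(2 \right)} \right)}\right) = 11 \left(\frac{11}{6} - 1\right) = 11 \cdot \frac{5}{6} = \frac{55}{6}$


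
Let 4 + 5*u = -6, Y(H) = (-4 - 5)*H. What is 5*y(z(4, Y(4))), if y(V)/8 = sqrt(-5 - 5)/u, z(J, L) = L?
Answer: -20*I*sqrt(10) ≈ -63.246*I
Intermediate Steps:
Y(H) = -9*H
u = -2 (u = -4/5 + (1/5)*(-6) = -4/5 - 6/5 = -2)
y(V) = -4*I*sqrt(10) (y(V) = 8*(sqrt(-5 - 5)/(-2)) = 8*(sqrt(-10)*(-1/2)) = 8*((I*sqrt(10))*(-1/2)) = 8*(-I*sqrt(10)/2) = -4*I*sqrt(10))
5*y(z(4, Y(4))) = 5*(-4*I*sqrt(10)) = -20*I*sqrt(10)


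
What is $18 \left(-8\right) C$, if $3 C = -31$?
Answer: $1488$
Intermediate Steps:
$C = - \frac{31}{3}$ ($C = \frac{1}{3} \left(-31\right) = - \frac{31}{3} \approx -10.333$)
$18 \left(-8\right) C = 18 \left(-8\right) \left(- \frac{31}{3}\right) = \left(-144\right) \left(- \frac{31}{3}\right) = 1488$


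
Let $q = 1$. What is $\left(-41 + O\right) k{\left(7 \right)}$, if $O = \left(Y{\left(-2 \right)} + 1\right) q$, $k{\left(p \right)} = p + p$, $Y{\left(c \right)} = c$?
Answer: $-588$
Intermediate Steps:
$k{\left(p \right)} = 2 p$
$O = -1$ ($O = \left(-2 + 1\right) 1 = \left(-1\right) 1 = -1$)
$\left(-41 + O\right) k{\left(7 \right)} = \left(-41 - 1\right) 2 \cdot 7 = \left(-42\right) 14 = -588$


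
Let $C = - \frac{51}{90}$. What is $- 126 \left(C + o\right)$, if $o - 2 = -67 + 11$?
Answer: $\frac{34377}{5} \approx 6875.4$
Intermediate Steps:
$o = -54$ ($o = 2 + \left(-67 + 11\right) = 2 - 56 = -54$)
$C = - \frac{17}{30}$ ($C = \left(-51\right) \frac{1}{90} = - \frac{17}{30} \approx -0.56667$)
$- 126 \left(C + o\right) = - 126 \left(- \frac{17}{30} - 54\right) = \left(-126\right) \left(- \frac{1637}{30}\right) = \frac{34377}{5}$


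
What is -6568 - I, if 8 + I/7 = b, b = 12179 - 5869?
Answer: -50682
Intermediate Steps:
b = 6310
I = 44114 (I = -56 + 7*6310 = -56 + 44170 = 44114)
-6568 - I = -6568 - 1*44114 = -6568 - 44114 = -50682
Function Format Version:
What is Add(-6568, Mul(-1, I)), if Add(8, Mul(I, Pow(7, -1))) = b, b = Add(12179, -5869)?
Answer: -50682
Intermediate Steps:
b = 6310
I = 44114 (I = Add(-56, Mul(7, 6310)) = Add(-56, 44170) = 44114)
Add(-6568, Mul(-1, I)) = Add(-6568, Mul(-1, 44114)) = Add(-6568, -44114) = -50682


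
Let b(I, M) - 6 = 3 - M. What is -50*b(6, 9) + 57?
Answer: 57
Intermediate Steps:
b(I, M) = 9 - M (b(I, M) = 6 + (3 - M) = 9 - M)
-50*b(6, 9) + 57 = -50*(9 - 1*9) + 57 = -50*(9 - 9) + 57 = -50*0 + 57 = 0 + 57 = 57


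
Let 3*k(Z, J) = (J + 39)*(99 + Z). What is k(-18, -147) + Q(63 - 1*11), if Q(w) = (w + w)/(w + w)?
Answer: -2915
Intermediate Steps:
k(Z, J) = (39 + J)*(99 + Z)/3 (k(Z, J) = ((J + 39)*(99 + Z))/3 = ((39 + J)*(99 + Z))/3 = (39 + J)*(99 + Z)/3)
Q(w) = 1 (Q(w) = (2*w)/((2*w)) = (2*w)*(1/(2*w)) = 1)
k(-18, -147) + Q(63 - 1*11) = (1287 + 13*(-18) + 33*(-147) + (1/3)*(-147)*(-18)) + 1 = (1287 - 234 - 4851 + 882) + 1 = -2916 + 1 = -2915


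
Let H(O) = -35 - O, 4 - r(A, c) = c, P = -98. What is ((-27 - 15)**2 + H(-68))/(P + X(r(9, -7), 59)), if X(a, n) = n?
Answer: -599/13 ≈ -46.077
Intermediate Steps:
r(A, c) = 4 - c
((-27 - 15)**2 + H(-68))/(P + X(r(9, -7), 59)) = ((-27 - 15)**2 + (-35 - 1*(-68)))/(-98 + 59) = ((-42)**2 + (-35 + 68))/(-39) = (1764 + 33)*(-1/39) = 1797*(-1/39) = -599/13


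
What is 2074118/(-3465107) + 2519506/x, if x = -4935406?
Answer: -9483486149525/8550854939221 ≈ -1.1091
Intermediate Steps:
2074118/(-3465107) + 2519506/x = 2074118/(-3465107) + 2519506/(-4935406) = 2074118*(-1/3465107) + 2519506*(-1/4935406) = -2074118/3465107 - 1259753/2467703 = -9483486149525/8550854939221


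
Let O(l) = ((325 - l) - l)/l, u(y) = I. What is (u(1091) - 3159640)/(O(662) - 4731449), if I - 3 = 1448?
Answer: 2090721118/3132220237 ≈ 0.66749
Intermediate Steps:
I = 1451 (I = 3 + 1448 = 1451)
u(y) = 1451
O(l) = (325 - 2*l)/l
(u(1091) - 3159640)/(O(662) - 4731449) = (1451 - 3159640)/((-2 + 325/662) - 4731449) = -3158189/((-2 + 325*(1/662)) - 4731449) = -3158189/((-2 + 325/662) - 4731449) = -3158189/(-999/662 - 4731449) = -3158189/(-3132220237/662) = -3158189*(-662/3132220237) = 2090721118/3132220237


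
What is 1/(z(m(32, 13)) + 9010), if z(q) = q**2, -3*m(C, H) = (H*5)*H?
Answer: 9/795115 ≈ 1.1319e-5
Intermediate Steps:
m(C, H) = -5*H**2/3 (m(C, H) = -H*5*H/3 = -5*H*H/3 = -5*H**2/3)
1/(z(m(32, 13)) + 9010) = 1/((-5/3*13**2)**2 + 9010) = 1/((-5/3*169)**2 + 9010) = 1/((-845/3)**2 + 9010) = 1/(714025/9 + 9010) = 1/(795115/9) = 9/795115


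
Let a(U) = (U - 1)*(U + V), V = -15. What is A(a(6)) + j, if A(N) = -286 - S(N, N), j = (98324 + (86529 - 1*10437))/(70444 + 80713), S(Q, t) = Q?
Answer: -36254421/151157 ≈ -239.85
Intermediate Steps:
a(U) = (-1 + U)*(-15 + U) (a(U) = (U - 1)*(U - 15) = (-1 + U)*(-15 + U))
j = 174416/151157 (j = (98324 + (86529 - 10437))/151157 = (98324 + 76092)*(1/151157) = 174416*(1/151157) = 174416/151157 ≈ 1.1539)
A(N) = -286 - N
A(a(6)) + j = (-286 - (15 + 6² - 16*6)) + 174416/151157 = (-286 - (15 + 36 - 96)) + 174416/151157 = (-286 - 1*(-45)) + 174416/151157 = (-286 + 45) + 174416/151157 = -241 + 174416/151157 = -36254421/151157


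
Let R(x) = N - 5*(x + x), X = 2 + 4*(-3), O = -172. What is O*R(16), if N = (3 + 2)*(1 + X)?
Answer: 35260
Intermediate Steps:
X = -10 (X = 2 - 12 = -10)
N = -45 (N = (3 + 2)*(1 - 10) = 5*(-9) = -45)
R(x) = -45 - 10*x (R(x) = -45 - 5*(x + x) = -45 - 10*x)
O*R(16) = -172*(-45 - 10*16) = -172*(-45 - 160) = -172*(-205) = 35260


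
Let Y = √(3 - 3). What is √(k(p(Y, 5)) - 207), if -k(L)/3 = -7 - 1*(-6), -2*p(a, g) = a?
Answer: 2*I*√51 ≈ 14.283*I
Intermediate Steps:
Y = 0 (Y = √0 = 0)
p(a, g) = -a/2
k(L) = 3 (k(L) = -3*(-7 - 1*(-6)) = -3*(-7 + 6) = -3*(-1) = 3)
√(k(p(Y, 5)) - 207) = √(3 - 207) = √(-204) = 2*I*√51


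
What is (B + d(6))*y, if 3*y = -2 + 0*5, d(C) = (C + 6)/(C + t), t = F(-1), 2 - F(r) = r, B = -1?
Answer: -2/9 ≈ -0.22222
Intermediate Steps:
F(r) = 2 - r
t = 3 (t = 2 - 1*(-1) = 2 + 1 = 3)
d(C) = (6 + C)/(3 + C) (d(C) = (C + 6)/(C + 3) = (6 + C)/(3 + C))
y = -⅔ (y = (-2 + 0*5)/3 = (-2 + 0)/3 = (⅓)*(-2) = -⅔ ≈ -0.66667)
(B + d(6))*y = (-1 + (6 + 6)/(3 + 6))*(-⅔) = (-1 + 12/9)*(-⅔) = (-1 + (⅑)*12)*(-⅔) = (-1 + 4/3)*(-⅔) = (⅓)*(-⅔) = -2/9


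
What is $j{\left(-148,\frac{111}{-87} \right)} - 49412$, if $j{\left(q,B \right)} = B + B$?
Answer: $- \frac{1433022}{29} \approx -49415.0$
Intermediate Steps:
$j{\left(q,B \right)} = 2 B$
$j{\left(-148,\frac{111}{-87} \right)} - 49412 = 2 \frac{111}{-87} - 49412 = 2 \cdot 111 \left(- \frac{1}{87}\right) - 49412 = 2 \left(- \frac{37}{29}\right) - 49412 = - \frac{74}{29} - 49412 = - \frac{1433022}{29}$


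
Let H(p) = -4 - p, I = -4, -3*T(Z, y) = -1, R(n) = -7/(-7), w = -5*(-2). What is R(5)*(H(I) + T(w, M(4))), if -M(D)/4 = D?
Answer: ⅓ ≈ 0.33333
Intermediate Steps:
M(D) = -4*D
w = 10
R(n) = 1 (R(n) = -7*(-⅐) = 1)
T(Z, y) = ⅓ (T(Z, y) = -⅓*(-1) = ⅓)
R(5)*(H(I) + T(w, M(4))) = 1*((-4 - 1*(-4)) + ⅓) = 1*((-4 + 4) + ⅓) = 1*(0 + ⅓) = 1*(⅓) = ⅓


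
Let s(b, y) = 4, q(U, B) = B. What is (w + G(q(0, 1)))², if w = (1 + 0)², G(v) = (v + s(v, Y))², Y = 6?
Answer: 676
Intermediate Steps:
G(v) = (4 + v)² (G(v) = (v + 4)² = (4 + v)²)
w = 1 (w = 1² = 1)
(w + G(q(0, 1)))² = (1 + (4 + 1)²)² = (1 + 5²)² = (1 + 25)² = 26² = 676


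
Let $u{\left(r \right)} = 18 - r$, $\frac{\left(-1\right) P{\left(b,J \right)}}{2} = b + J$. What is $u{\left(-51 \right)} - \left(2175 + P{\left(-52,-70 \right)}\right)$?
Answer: $-2350$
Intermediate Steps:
$P{\left(b,J \right)} = - 2 J - 2 b$ ($P{\left(b,J \right)} = - 2 \left(b + J\right) = - 2 \left(J + b\right) = - 2 J - 2 b$)
$u{\left(-51 \right)} - \left(2175 + P{\left(-52,-70 \right)}\right) = \left(18 - -51\right) - \left(2175 + 104 + 140\right) = \left(18 + 51\right) - 2419 = 69 - 2419 = -2350$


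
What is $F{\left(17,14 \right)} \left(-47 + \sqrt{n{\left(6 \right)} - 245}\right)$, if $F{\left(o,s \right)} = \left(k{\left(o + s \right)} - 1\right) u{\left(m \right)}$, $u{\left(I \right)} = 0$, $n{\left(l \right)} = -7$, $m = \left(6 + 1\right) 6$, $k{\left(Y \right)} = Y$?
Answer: $0$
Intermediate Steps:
$m = 42$ ($m = 7 \cdot 6 = 42$)
$F{\left(o,s \right)} = 0$ ($F{\left(o,s \right)} = \left(\left(o + s\right) - 1\right) 0 = \left(-1 + o + s\right) 0 = 0$)
$F{\left(17,14 \right)} \left(-47 + \sqrt{n{\left(6 \right)} - 245}\right) = 0 \left(-47 + \sqrt{-7 - 245}\right) = 0 \left(-47 + \sqrt{-252}\right) = 0 \left(-47 + 6 i \sqrt{7}\right) = 0$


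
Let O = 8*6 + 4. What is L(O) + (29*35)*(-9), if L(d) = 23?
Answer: -9112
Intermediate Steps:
O = 52 (O = 48 + 4 = 52)
L(O) + (29*35)*(-9) = 23 + (29*35)*(-9) = 23 + 1015*(-9) = 23 - 9135 = -9112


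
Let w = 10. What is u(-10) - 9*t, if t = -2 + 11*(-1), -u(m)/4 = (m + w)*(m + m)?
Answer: 117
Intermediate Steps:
u(m) = -8*m*(10 + m) (u(m) = -4*(m + 10)*(m + m) = -4*(10 + m)*2*m = -8*m*(10 + m))
t = -13 (t = -2 - 11 = -13)
u(-10) - 9*t = -8*(-10)*(10 - 10) - 9*(-13) = -8*(-10)*0 + 117 = 0 + 117 = 117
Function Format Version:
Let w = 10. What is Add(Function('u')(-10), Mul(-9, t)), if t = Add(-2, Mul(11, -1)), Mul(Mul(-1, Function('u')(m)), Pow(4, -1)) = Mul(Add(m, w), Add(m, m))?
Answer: 117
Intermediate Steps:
Function('u')(m) = Mul(-8, m, Add(10, m)) (Function('u')(m) = Mul(-4, Mul(Add(m, 10), Add(m, m))) = Mul(-4, Mul(Add(10, m), Mul(2, m))) = Mul(-4, Mul(2, m, Add(10, m))) = Mul(-8, m, Add(10, m)))
t = -13 (t = Add(-2, -11) = -13)
Add(Function('u')(-10), Mul(-9, t)) = Add(Mul(-8, -10, Add(10, -10)), Mul(-9, -13)) = Add(Mul(-8, -10, 0), 117) = Add(0, 117) = 117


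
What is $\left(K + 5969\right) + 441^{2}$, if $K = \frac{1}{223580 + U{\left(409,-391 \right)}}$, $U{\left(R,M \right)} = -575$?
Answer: $\frac{44701352251}{223005} \approx 2.0045 \cdot 10^{5}$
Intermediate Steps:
$K = \frac{1}{223005}$ ($K = \frac{1}{223580 - 575} = \frac{1}{223005} \approx 4.4842 \cdot 10^{-6}$)
$\left(K + 5969\right) + 441^{2} = \left(\frac{1}{223005} + 5969\right) + 441^{2} = \frac{1331116846}{223005} + 194481 = \frac{44701352251}{223005}$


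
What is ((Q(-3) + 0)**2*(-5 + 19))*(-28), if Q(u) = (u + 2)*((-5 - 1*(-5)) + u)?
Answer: -3528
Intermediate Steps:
Q(u) = u*(2 + u) (Q(u) = (2 + u)*((-5 + 5) + u) = (2 + u)*(0 + u) = (2 + u)*u = u*(2 + u))
((Q(-3) + 0)**2*(-5 + 19))*(-28) = ((-3*(2 - 3) + 0)**2*(-5 + 19))*(-28) = ((-3*(-1) + 0)**2*14)*(-28) = ((3 + 0)**2*14)*(-28) = (3**2*14)*(-28) = (9*14)*(-28) = 126*(-28) = -3528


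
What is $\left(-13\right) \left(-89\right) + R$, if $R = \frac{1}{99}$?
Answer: $\frac{114544}{99} \approx 1157.0$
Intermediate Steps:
$R = \frac{1}{99} \approx 0.010101$
$\left(-13\right) \left(-89\right) + R = \left(-13\right) \left(-89\right) + \frac{1}{99} = 1157 + \frac{1}{99} = \frac{114544}{99}$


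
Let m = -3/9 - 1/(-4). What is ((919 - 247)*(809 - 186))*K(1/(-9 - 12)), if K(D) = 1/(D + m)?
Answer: -35167104/11 ≈ -3.1970e+6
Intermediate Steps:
m = -1/12 (m = -3*1/9 - 1*(-1/4) = -1/3 + 1/4 = -1/12 ≈ -0.083333)
K(D) = 1/(-1/12 + D) (K(D) = 1/(D - 1/12) = 1/(-1/12 + D))
((919 - 247)*(809 - 186))*K(1/(-9 - 12)) = ((919 - 247)*(809 - 186))*(12/(-1 + 12/(-9 - 12))) = (672*623)*(12/(-1 + 12/(-21))) = 418656*(12/(-1 + 12*(-1/21))) = 418656*(12/(-1 - 4/7)) = 418656*(12/(-11/7)) = 418656*(12*(-7/11)) = 418656*(-84/11) = -35167104/11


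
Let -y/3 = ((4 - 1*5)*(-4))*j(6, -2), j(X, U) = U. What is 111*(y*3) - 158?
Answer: 7834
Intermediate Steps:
y = 24 (y = -3*(4 - 1*5)*(-4)*(-2) = -3*(4 - 5)*(-4)*(-2) = -3*(-1*(-4))*(-2) = -12*(-2) = -3*(-8) = 24)
111*(y*3) - 158 = 111*(24*3) - 158 = 111*72 - 158 = 7992 - 158 = 7834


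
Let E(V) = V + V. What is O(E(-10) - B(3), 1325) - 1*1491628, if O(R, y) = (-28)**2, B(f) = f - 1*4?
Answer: -1490844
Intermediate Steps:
E(V) = 2*V
B(f) = -4 + f (B(f) = f - 4 = -4 + f)
O(R, y) = 784
O(E(-10) - B(3), 1325) - 1*1491628 = 784 - 1*1491628 = 784 - 1491628 = -1490844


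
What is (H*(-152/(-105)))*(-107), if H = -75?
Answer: 81320/7 ≈ 11617.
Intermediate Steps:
(H*(-152/(-105)))*(-107) = -(-11400)/(-105)*(-107) = -(-11400)*(-1)/105*(-107) = -75*152/105*(-107) = -760/7*(-107) = 81320/7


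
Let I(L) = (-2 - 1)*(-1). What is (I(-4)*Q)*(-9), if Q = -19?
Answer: 513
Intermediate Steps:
I(L) = 3 (I(L) = -3*(-1) = 3)
(I(-4)*Q)*(-9) = (3*(-19))*(-9) = -57*(-9) = 513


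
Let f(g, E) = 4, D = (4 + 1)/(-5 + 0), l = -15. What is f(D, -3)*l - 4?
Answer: -64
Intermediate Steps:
D = -1 (D = 5/(-5) = 5*(-⅕) = -1)
f(D, -3)*l - 4 = 4*(-15) - 4 = -60 - 4 = -64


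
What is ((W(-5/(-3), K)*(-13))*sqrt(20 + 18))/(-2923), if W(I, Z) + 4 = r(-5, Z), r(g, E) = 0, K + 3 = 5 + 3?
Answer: -52*sqrt(38)/2923 ≈ -0.10966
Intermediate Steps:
K = 5 (K = -3 + (5 + 3) = -3 + 8 = 5)
W(I, Z) = -4 (W(I, Z) = -4 + 0 = -4)
((W(-5/(-3), K)*(-13))*sqrt(20 + 18))/(-2923) = ((-4*(-13))*sqrt(20 + 18))/(-2923) = (52*sqrt(38))*(-1/2923) = -52*sqrt(38)/2923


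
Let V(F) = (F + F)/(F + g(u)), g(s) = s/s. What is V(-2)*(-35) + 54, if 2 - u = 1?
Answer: -86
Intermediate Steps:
u = 1 (u = 2 - 1*1 = 2 - 1 = 1)
g(s) = 1
V(F) = 2*F/(1 + F) (V(F) = (F + F)/(F + 1) = (2*F)/(1 + F) = 2*F/(1 + F))
V(-2)*(-35) + 54 = (2*(-2)/(1 - 2))*(-35) + 54 = (2*(-2)/(-1))*(-35) + 54 = (2*(-2)*(-1))*(-35) + 54 = 4*(-35) + 54 = -140 + 54 = -86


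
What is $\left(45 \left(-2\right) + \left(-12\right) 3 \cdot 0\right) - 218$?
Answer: $-308$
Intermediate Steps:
$\left(45 \left(-2\right) + \left(-12\right) 3 \cdot 0\right) - 218 = \left(-90 - 0\right) - 218 = \left(-90 + 0\right) - 218 = -90 - 218 = -308$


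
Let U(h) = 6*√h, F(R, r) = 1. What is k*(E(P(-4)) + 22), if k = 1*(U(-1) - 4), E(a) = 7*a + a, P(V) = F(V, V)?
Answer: -120 + 180*I ≈ -120.0 + 180.0*I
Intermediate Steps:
P(V) = 1
E(a) = 8*a
k = -4 + 6*I (k = 1*(6*√(-1) - 4) = 1*(6*I - 4) = 1*(-4 + 6*I) = -4 + 6*I ≈ -4.0 + 6.0*I)
k*(E(P(-4)) + 22) = (-4 + 6*I)*(8*1 + 22) = (-4 + 6*I)*(8 + 22) = (-4 + 6*I)*30 = -120 + 180*I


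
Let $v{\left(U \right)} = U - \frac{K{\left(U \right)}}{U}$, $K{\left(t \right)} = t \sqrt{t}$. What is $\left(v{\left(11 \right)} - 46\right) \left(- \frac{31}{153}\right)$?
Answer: $\frac{1085}{153} + \frac{31 \sqrt{11}}{153} \approx 7.7635$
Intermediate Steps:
$K{\left(t \right)} = t^{\frac{3}{2}}$
$v{\left(U \right)} = U - \sqrt{U}$ ($v{\left(U \right)} = U - \frac{U^{\frac{3}{2}}}{U} = U - \sqrt{U}$)
$\left(v{\left(11 \right)} - 46\right) \left(- \frac{31}{153}\right) = \left(\left(11 - \sqrt{11}\right) - 46\right) \left(- \frac{31}{153}\right) = \left(-35 - \sqrt{11}\right) \left(\left(-31\right) \frac{1}{153}\right) = \left(-35 - \sqrt{11}\right) \left(- \frac{31}{153}\right) = \frac{1085}{153} + \frac{31 \sqrt{11}}{153}$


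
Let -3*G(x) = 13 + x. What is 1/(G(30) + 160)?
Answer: 3/437 ≈ 0.0068650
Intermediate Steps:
G(x) = -13/3 - x/3 (G(x) = -(13 + x)/3 = -13/3 - x/3)
1/(G(30) + 160) = 1/((-13/3 - ⅓*30) + 160) = 1/((-13/3 - 10) + 160) = 1/(-43/3 + 160) = 1/(437/3) = 3/437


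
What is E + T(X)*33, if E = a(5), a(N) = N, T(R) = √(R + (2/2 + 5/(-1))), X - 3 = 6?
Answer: 5 + 33*√5 ≈ 78.790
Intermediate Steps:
X = 9 (X = 3 + 6 = 9)
T(R) = √(-4 + R) (T(R) = √(R + (2*(½) + 5*(-1))) = √(R + (1 - 5)) = √(R - 4) = √(-4 + R))
E = 5
E + T(X)*33 = 5 + √(-4 + 9)*33 = 5 + √5*33 = 5 + 33*√5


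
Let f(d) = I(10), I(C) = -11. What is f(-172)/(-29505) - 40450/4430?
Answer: -119342852/13070715 ≈ -9.1306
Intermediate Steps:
f(d) = -11
f(-172)/(-29505) - 40450/4430 = -11/(-29505) - 40450/4430 = -11*(-1/29505) - 40450*1/4430 = 11/29505 - 4045/443 = -119342852/13070715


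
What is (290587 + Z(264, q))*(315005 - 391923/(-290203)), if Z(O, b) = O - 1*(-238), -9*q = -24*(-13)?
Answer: 26610130295084482/290203 ≈ 9.1695e+10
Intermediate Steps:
q = -104/3 (q = -(-8)*(-13)/3 = -⅑*312 = -104/3 ≈ -34.667)
Z(O, b) = 238 + O (Z(O, b) = O + 238 = 238 + O)
(290587 + Z(264, q))*(315005 - 391923/(-290203)) = (290587 + (238 + 264))*(315005 - 391923/(-290203)) = (290587 + 502)*(315005 - 391923*(-1/290203)) = 291089*(315005 + 391923/290203) = 291089*(91415787938/290203) = 26610130295084482/290203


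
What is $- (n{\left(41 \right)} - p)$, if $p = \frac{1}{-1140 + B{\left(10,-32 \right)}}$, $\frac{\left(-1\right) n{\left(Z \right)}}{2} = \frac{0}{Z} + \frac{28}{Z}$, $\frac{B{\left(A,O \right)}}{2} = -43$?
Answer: $\frac{68615}{50266} \approx 1.365$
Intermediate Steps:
$B{\left(A,O \right)} = -86$ ($B{\left(A,O \right)} = 2 \left(-43\right) = -86$)
$n{\left(Z \right)} = - \frac{56}{Z}$ ($n{\left(Z \right)} = - 2 \left(\frac{0}{Z} + \frac{28}{Z}\right) = - 2 \left(0 + \frac{28}{Z}\right) = - 2 \frac{28}{Z} = - \frac{56}{Z}$)
$p = - \frac{1}{1226}$ ($p = \frac{1}{-1140 - 86} = \frac{1}{-1226} = - \frac{1}{1226} \approx -0.00081566$)
$- (n{\left(41 \right)} - p) = - (- \frac{56}{41} - - \frac{1}{1226}) = - (\left(-56\right) \frac{1}{41} + \frac{1}{1226}) = - (- \frac{56}{41} + \frac{1}{1226}) = \left(-1\right) \left(- \frac{68615}{50266}\right) = \frac{68615}{50266}$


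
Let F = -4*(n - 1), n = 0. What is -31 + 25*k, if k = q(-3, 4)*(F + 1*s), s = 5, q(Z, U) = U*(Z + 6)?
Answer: 2669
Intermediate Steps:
q(Z, U) = U*(6 + Z)
F = 4 (F = -4*(0 - 1) = -4*(-1) = 4)
k = 108 (k = (4*(6 - 3))*(4 + 1*5) = (4*3)*(4 + 5) = 12*9 = 108)
-31 + 25*k = -31 + 25*108 = -31 + 2700 = 2669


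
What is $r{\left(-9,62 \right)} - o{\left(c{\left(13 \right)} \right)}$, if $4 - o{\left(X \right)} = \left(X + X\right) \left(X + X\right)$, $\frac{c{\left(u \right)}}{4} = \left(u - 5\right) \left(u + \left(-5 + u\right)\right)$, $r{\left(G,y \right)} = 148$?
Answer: $1806480$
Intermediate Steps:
$c{\left(u \right)} = 4 \left(-5 + u\right) \left(-5 + 2 u\right)$ ($c{\left(u \right)} = 4 \left(u - 5\right) \left(u + \left(-5 + u\right)\right) = 4 \left(-5 + u\right) \left(-5 + 2 u\right)$)
$o{\left(X \right)} = 4 - 4 X^{2}$ ($o{\left(X \right)} = 4 - \left(X + X\right) \left(X + X\right) = 4 - 2 X 2 X = 4 - 4 X^{2}$)
$r{\left(-9,62 \right)} - o{\left(c{\left(13 \right)} \right)} = 148 - \left(4 - 4 \left(100 - 780 + 8 \cdot 13^{2}\right)^{2}\right) = 148 - \left(4 - 4 \left(100 - 780 + 8 \cdot 169\right)^{2}\right) = 148 - \left(4 - 4 \left(100 - 780 + 1352\right)^{2}\right) = 148 - \left(4 - 4 \cdot 672^{2}\right) = 148 - \left(4 - 1806336\right) = 148 - -1806332 = 148 + 1806332 = 1806480$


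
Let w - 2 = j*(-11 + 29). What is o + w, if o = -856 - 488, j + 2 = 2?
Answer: -1342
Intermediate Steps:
j = 0 (j = -2 + 2 = 0)
w = 2 (w = 2 + 0*(-11 + 29) = 2 + 0*18 = 2 + 0 = 2)
o = -1344
o + w = -1344 + 2 = -1342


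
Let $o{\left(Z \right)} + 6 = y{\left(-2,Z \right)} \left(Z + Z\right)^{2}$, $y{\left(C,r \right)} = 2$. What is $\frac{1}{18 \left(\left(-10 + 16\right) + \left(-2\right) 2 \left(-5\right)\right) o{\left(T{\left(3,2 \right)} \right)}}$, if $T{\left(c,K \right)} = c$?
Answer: $\frac{1}{30888} \approx 3.2375 \cdot 10^{-5}$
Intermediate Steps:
$o{\left(Z \right)} = -6 + 8 Z^{2}$ ($o{\left(Z \right)} = -6 + 2 \left(Z + Z\right)^{2} = -6 + 2 \left(2 Z\right)^{2} = -6 + 2 \cdot 4 Z^{2} = -6 + 8 Z^{2}$)
$\frac{1}{18 \left(\left(-10 + 16\right) + \left(-2\right) 2 \left(-5\right)\right) o{\left(T{\left(3,2 \right)} \right)}} = \frac{1}{18 \left(\left(-10 + 16\right) + \left(-2\right) 2 \left(-5\right)\right) \left(-6 + 8 \cdot 3^{2}\right)} = \frac{1}{18 \left(6 - -20\right) \left(-6 + 8 \cdot 9\right)} = \frac{1}{18 \left(6 + 20\right) \left(-6 + 72\right)} = \frac{1}{18 \cdot 26 \cdot 66} = \frac{1}{468 \cdot 66} = \frac{1}{30888}$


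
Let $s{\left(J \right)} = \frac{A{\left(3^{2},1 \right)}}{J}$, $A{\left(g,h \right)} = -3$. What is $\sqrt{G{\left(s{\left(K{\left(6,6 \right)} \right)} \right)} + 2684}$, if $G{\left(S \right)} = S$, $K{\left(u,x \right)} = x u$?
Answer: $\frac{\sqrt{96621}}{6} \approx 51.807$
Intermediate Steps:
$K{\left(u,x \right)} = u x$
$s{\left(J \right)} = - \frac{3}{J}$
$\sqrt{G{\left(s{\left(K{\left(6,6 \right)} \right)} \right)} + 2684} = \sqrt{- \frac{3}{6 \cdot 6} + 2684} = \sqrt{- \frac{3}{36} + 2684} = \sqrt{\left(-3\right) \frac{1}{36} + 2684} = \sqrt{- \frac{1}{12} + 2684} = \sqrt{\frac{32207}{12}} = \frac{\sqrt{96621}}{6}$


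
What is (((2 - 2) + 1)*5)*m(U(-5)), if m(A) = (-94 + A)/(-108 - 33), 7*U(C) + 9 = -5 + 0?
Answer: 160/47 ≈ 3.4043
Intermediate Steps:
U(C) = -2 (U(C) = -9/7 + (-5 + 0)/7 = -9/7 + (⅐)*(-5) = -9/7 - 5/7 = -2)
m(A) = ⅔ - A/141 (m(A) = (-94 + A)/(-141) = (-94 + A)*(-1/141) = ⅔ - A/141)
(((2 - 2) + 1)*5)*m(U(-5)) = (((2 - 2) + 1)*5)*(⅔ - 1/141*(-2)) = ((0 + 1)*5)*(⅔ + 2/141) = (1*5)*(32/47) = 5*(32/47) = 160/47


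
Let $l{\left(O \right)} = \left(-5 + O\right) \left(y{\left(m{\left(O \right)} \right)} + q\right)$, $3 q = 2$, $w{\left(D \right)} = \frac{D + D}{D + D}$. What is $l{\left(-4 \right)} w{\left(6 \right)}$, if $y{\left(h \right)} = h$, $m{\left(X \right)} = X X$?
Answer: $-150$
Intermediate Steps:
$m{\left(X \right)} = X^{2}$
$w{\left(D \right)} = 1$ ($w{\left(D \right)} = \frac{2 D}{2 D} = 2 D \frac{1}{2 D} = 1$)
$q = \frac{2}{3}$ ($q = \frac{1}{3} \cdot 2 = \frac{2}{3} \approx 0.66667$)
$l{\left(O \right)} = \left(-5 + O\right) \left(\frac{2}{3} + O^{2}\right)$ ($l{\left(O \right)} = \left(-5 + O\right) \left(O^{2} + \frac{2}{3}\right) = \left(-5 + O\right) \left(\frac{2}{3} + O^{2}\right)$)
$l{\left(-4 \right)} w{\left(6 \right)} = \left(- \frac{10}{3} + \left(-4\right)^{3} - 5 \left(-4\right)^{2} + \frac{2}{3} \left(-4\right)\right) 1 = \left(- \frac{10}{3} - 64 - 80 - \frac{8}{3}\right) 1 = \left(-150\right) 1 = -150$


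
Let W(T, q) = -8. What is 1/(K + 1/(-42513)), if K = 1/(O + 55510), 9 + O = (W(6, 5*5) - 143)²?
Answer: -3328852926/35789 ≈ -93013.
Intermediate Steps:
O = 22792 (O = -9 + (-8 - 143)² = -9 + (-151)² = -9 + 22801 = 22792)
K = 1/78302 (K = 1/(22792 + 55510) = 1/78302 ≈ 1.2771e-5)
1/(K + 1/(-42513)) = 1/(1/78302 + 1/(-42513)) = 1/(1/78302 - 1/42513) = 1/(-35789/3328852926) = -3328852926/35789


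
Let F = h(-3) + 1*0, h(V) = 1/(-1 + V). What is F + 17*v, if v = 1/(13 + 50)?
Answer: 5/252 ≈ 0.019841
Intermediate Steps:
v = 1/63 ≈ 0.015873
F = -¼ (F = 1/(-1 - 3) + 1*0 = 1/(-4) + 0 = -¼ + 0 = -¼ ≈ -0.25000)
F + 17*v = -¼ + 17*(1/63) = -¼ + 17/63 = 5/252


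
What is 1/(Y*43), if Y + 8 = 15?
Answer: 1/301 ≈ 0.0033223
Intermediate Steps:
Y = 7 (Y = -8 + 15 = 7)
1/(Y*43) = 1/(7*43) = 1/301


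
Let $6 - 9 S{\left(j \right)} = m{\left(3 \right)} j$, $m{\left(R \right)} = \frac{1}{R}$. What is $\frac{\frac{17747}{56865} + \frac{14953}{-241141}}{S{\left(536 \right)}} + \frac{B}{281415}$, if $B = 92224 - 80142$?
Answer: $\frac{1992109197869801}{66630312262748535} \approx 0.029898$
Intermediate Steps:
$S{\left(j \right)} = \frac{2}{3} - \frac{j}{27}$ ($S{\left(j \right)} = \frac{2}{3} - \frac{\frac{1}{3} j}{9} = \frac{2}{3} - \frac{j}{27}$)
$B = 12082$ ($B = 92224 - 80142 = 12082$)
$\frac{\frac{17747}{56865} + \frac{14953}{-241141}}{S{\left(536 \right)}} + \frac{B}{281415} = \frac{\frac{17747}{56865} + \frac{14953}{-241141}}{\frac{2}{3} - \frac{536}{27}} + \frac{12082}{281415} = \frac{17747 \cdot \frac{1}{56865} + 14953 \left(- \frac{1}{241141}\right)}{\frac{2}{3} - \frac{536}{27}} + 12082 \cdot \frac{1}{281415} = \frac{\frac{17747}{56865} - \frac{14953}{241141}}{- \frac{518}{27}} + \frac{12082}{281415} = \frac{3429226982}{13712482965} \left(- \frac{27}{518}\right) + \frac{12082}{281415} = - \frac{15431521419}{1183844362645} + \frac{12082}{281415} = \frac{1992109197869801}{66630312262748535}$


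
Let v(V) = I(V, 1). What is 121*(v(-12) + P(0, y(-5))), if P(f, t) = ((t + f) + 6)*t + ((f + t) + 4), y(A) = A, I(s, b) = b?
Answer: -605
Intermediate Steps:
v(V) = 1
P(f, t) = 4 + f + t + t*(6 + f + t) (P(f, t) = ((f + t) + 6)*t + (4 + f + t) = (6 + f + t)*t + (4 + f + t) = t*(6 + f + t) + (4 + f + t) = 4 + f + t + t*(6 + f + t))
121*(v(-12) + P(0, y(-5))) = 121*(1 + (4 + 0 + (-5)² + 7*(-5) + 0*(-5))) = 121*(1 + (4 + 0 + 25 - 35 + 0)) = 121*(1 - 6) = 121*(-5) = -605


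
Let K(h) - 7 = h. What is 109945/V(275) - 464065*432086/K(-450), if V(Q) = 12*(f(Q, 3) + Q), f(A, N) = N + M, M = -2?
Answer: 664109006227715/1467216 ≈ 4.5263e+8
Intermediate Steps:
K(h) = 7 + h
f(A, N) = -2 + N (f(A, N) = N - 2 = -2 + N)
V(Q) = 12 + 12*Q (V(Q) = 12*((-2 + 3) + Q) = 12*(1 + Q) = 12 + 12*Q)
109945/V(275) - 464065*432086/K(-450) = 109945/(12 + 12*275) - 464065*432086/(7 - 450) = 109945/(12 + 3300) - 464065/((-443*1/432086)) = 109945/3312 - 464065/(-443/432086) = 109945*(1/3312) - 464065*(-432086/443) = 109945/3312 + 200515989590/443 = 664109006227715/1467216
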